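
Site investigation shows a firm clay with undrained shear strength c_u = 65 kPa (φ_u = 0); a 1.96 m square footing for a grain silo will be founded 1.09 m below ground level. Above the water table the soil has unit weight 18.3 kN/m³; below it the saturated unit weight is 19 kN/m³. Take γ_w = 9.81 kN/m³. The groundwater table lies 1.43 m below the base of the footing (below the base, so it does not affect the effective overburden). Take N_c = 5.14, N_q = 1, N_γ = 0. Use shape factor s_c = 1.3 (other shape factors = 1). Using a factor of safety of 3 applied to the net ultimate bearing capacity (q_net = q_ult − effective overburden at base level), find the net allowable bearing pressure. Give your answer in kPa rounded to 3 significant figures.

Overburden at base level: q = 18.3 × 1.09 = 19.947 kPa.
Cohesion term c·N_c·s_c = 65 × 5.14 × 1.3 = 434.33 kPa; surcharge term q·N_q = 19.947 × 1 = 19.947 kPa.
q_ult = 434.33 + 19.947 = 454.28 kPa.
Net ultimate: q_net = 454.28 − 19.947 = 434.33 kPa.
q_all(net) = 434.33 / 3 = 144.78 kPa.

q_all(net) ≈ 145 kPa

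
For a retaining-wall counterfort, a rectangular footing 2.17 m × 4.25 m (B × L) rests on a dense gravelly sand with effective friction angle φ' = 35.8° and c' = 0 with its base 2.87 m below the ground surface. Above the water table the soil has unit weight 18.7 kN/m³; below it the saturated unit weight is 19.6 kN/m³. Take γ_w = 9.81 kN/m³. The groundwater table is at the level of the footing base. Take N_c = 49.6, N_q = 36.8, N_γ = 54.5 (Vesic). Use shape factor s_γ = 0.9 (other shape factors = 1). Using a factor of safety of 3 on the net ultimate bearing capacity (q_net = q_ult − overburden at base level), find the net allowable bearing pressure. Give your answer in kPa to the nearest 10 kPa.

Overburden at base level: q = 18.7 × 2.87 = 53.669 kPa.
Below the base the soil is submerged, so the ½γBN_γ term uses γ' = 19.6 − 9.81 = 9.79 kN/m³.
Surcharge term q·N_q = 53.669 × 36.8 = 1975 kPa; self-weight term 0.5·γ·B·N_γ·s_γ = 0.5 × 9.79 × 2.17 × 54.5 × 0.9 = 521.02 kPa.
q_ult = 1975 + 521.02 = 2496 kPa.
q_net = 2496 − 53.669 = 2442.4 kPa.
q_all(net) = 2442.4 / 3 = 814.12 kPa.

q_all(net) ≈ 810 kPa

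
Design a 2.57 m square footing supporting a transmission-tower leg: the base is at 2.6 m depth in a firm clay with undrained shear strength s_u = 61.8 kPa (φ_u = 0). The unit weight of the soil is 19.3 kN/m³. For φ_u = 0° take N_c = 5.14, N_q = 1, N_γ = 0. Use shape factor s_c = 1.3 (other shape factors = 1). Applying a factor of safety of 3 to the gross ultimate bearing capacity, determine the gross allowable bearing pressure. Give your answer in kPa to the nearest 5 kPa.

q_all ≈ 155 kPa

q = γ·D_f = 19.3 × 2.6 = 50.18 kPa.
c·N_c·s_c = 61.8 × 5.14 × 1.3 = 412.95 kPa
q·N_q = 50.18 × 1 = 50.18 kPa
q_ult = 412.95 + 50.18 = 463.13 kPa.
q_all = q_ult / FS = 463.13 / 3 = 154.38 kPa.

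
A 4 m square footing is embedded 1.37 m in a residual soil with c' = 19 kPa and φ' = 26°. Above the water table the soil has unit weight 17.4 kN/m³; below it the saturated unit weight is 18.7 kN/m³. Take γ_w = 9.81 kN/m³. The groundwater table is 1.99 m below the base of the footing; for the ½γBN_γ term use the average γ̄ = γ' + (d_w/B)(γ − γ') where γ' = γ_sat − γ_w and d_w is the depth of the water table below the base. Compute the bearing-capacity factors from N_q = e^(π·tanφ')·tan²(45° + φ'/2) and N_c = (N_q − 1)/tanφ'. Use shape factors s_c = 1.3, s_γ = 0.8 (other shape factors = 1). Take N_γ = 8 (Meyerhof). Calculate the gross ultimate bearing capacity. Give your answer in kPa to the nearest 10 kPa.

tan26° = 0.4877, so N_q = e^(π×0.4877)·tan²(58°) = 4.629 × 2.561 = 11.85.
N_c = (11.85 − 1)/tan26° = 22.25.
Overburden at base level: q = 17.4 × 1.37 = 23.838 kPa.
The water table is 1.99 m below the base (< B = 4 m), so the ½γBN_γ term uses γ̄ = γ' + (d_w/B)(γ − γ') = 8.89 + (1.99/4)(17.4 − 8.89) = 13.124 kN/m³.
Cohesion term c·N_c·s_c = 19 × 22.254 × 1.3 = 549.68 kPa; surcharge term q·N_q = 23.838 × 11.854 = 282.58 kPa; self-weight term 0.5·γ·B·N_γ·s_γ = 0.5 × 13.124 × 4 × 8 × 0.8 = 167.98 kPa.
q_ult = 549.68 + 282.58 + 167.98 = 1000.2 kPa.

q_ult ≈ 1000 kPa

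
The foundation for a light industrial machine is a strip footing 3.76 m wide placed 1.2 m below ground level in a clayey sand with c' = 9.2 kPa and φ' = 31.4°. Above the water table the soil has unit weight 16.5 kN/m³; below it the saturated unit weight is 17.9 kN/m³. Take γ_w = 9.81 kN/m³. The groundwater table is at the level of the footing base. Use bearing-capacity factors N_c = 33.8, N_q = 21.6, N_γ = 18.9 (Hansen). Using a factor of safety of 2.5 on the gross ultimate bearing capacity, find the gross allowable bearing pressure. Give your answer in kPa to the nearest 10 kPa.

q_all ≈ 410 kPa

q = γ·D_f = 16.5 × 1.2 = 19.8 kPa.
For the ½γBN_γ term take γ' = 17.9 − 9.81 = 8.09 kN/m³ (soil below base is submerged).
c·N_c = 9.2 × 33.8 = 310.96 kPa
q·N_q = 19.8 × 21.6 = 427.68 kPa
0.5·γ·B·N_γ = 0.5 × 8.09 × 3.76 × 18.9 = 287.45 kPa
q_ult = 310.96 + 427.68 + 287.45 = 1026.1 kPa.
q_all = 1026.1 / 2.5 = 410.44 kPa.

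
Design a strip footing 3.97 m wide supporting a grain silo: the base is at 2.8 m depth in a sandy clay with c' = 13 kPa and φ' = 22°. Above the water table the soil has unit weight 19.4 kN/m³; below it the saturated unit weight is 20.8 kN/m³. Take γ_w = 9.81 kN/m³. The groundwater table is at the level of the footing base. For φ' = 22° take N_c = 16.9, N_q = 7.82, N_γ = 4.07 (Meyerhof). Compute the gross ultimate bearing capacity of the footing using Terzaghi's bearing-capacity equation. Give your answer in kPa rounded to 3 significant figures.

q_ult ≈ 733 kPa

Overburden at base level: q = 19.4 × 2.8 = 54.32 kPa.
Below the base the soil is submerged, so the ½γBN_γ term uses γ' = 20.8 − 9.81 = 10.99 kN/m³.
Cohesion term c·N_c = 13 × 16.9 = 219.7 kPa; surcharge term q·N_q = 54.32 × 7.82 = 424.78 kPa; self-weight term 0.5·γ·B·N_γ = 0.5 × 10.99 × 3.97 × 4.07 = 88.788 kPa.
q_ult = 219.7 + 424.78 + 88.788 = 733.27 kPa.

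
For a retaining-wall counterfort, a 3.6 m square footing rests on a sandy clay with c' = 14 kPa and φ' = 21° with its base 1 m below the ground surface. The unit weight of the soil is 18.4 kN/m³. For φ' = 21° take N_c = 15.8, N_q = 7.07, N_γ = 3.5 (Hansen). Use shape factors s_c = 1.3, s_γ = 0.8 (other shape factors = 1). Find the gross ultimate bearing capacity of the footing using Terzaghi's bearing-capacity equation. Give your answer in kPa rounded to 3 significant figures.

q_ult ≈ 510 kPa

q = γ·D_f = 18.4 × 1 = 18.4 kPa.
c·N_c·s_c = 14 × 15.8 × 1.3 = 287.56 kPa
q·N_q = 18.4 × 7.07 = 130.09 kPa
0.5·γ·B·N_γ·s_γ = 0.5 × 18.4 × 3.6 × 3.5 × 0.8 = 92.736 kPa
q_ult = 287.56 + 130.09 + 92.736 = 510.38 kPa.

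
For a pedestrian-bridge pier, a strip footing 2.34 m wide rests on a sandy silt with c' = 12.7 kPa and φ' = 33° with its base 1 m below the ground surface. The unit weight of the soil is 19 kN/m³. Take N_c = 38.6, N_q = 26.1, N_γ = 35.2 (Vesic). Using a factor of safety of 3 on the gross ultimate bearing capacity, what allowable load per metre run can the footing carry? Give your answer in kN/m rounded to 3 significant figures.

Effective surcharge at the founding depth q = γ·D_f = 19 × 1 = 19 kPa.
q_ult = c·N_c + q·N_q + 0.5·γ·B·N_γ
     = 12.7 × 38.6 + 19 × 26.1 + 0.5 × 19 × 2.34 × 35.2
     = 490.22 + 495.9 + 782.5 = 1768.6 kPa.
Gross allowable pressure q_all = 1768.6 / 3 = 589.54 kPa.
Allowable wall load = q_all × B = 589.54 × 2.34 = 1379.5 kN per metre run.

≈ 1380 kN/m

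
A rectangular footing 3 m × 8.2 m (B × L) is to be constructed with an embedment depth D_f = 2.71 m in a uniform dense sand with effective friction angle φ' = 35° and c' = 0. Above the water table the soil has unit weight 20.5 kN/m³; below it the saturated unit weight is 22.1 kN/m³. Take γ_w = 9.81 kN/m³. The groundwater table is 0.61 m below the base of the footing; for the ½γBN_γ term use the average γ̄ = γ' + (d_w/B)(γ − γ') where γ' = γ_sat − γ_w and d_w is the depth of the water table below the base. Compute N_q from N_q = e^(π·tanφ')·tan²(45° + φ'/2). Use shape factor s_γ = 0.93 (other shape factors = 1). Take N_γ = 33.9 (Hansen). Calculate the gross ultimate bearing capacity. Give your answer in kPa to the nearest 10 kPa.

tan35° = 0.7002, so N_q = e^(π×0.7002)·tan²(62.5°) = 9.023 × 3.69 = 33.3.
Overburden at base level: q = 20.5 × 2.71 = 55.555 kPa.
The water table is 0.61 m below the base (< B = 3 m), so the ½γBN_γ term uses γ̄ = γ' + (d_w/B)(γ − γ') = 12.29 + (0.61/3)(20.5 − 12.29) = 13.959 kN/m³.
Surcharge term q·N_q = 55.555 × 33.296 = 1849.8 kPa; self-weight term 0.5·γ·B·N_γ·s_γ = 0.5 × 13.959 × 3 × 33.9 × 0.93 = 660.15 kPa.
q_ult = 1849.8 + 660.15 = 2509.9 kPa.

q_ult ≈ 2510 kPa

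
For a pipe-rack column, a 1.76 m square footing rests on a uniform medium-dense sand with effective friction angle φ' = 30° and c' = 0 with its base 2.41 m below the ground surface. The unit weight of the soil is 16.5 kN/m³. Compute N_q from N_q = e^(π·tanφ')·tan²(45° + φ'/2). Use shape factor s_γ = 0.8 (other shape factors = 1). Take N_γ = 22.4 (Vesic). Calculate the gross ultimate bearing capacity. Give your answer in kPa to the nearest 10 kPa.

tan30° = 0.5774, so N_q = e^(π×0.5774)·tan²(60°) = 6.134 × 3.0 = 18.4.
q = γ·D_f = 16.5 × 2.41 = 39.765 kPa.
q·N_q = 39.765 × 18.401 = 731.72 kPa
0.5·γ·B·N_γ·s_γ = 0.5 × 16.5 × 1.76 × 22.4 × 0.8 = 260.2 kPa
q_ult = 731.72 + 260.2 = 991.92 kPa.

q_ult ≈ 990 kPa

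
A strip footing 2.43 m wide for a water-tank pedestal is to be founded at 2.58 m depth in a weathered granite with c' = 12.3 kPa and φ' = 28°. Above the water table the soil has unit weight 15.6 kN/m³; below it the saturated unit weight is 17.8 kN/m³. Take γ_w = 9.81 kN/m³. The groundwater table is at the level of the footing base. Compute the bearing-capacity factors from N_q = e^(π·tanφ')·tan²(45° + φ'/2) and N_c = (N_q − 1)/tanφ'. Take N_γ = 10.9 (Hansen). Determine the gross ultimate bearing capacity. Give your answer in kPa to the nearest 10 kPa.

q_ult ≈ 1020 kPa

tan28° = 0.5317, so N_q = e^(π×0.5317)·tan²(59°) = 5.314 × 2.77 = 14.72.
N_c = (14.72 − 1)/tan28° = 25.8.
Overburden at base level: q = 15.6 × 2.58 = 40.248 kPa.
Below the base the soil is submerged, so the ½γBN_γ term uses γ' = 17.8 − 9.81 = 7.99 kN/m³.
Cohesion term c·N_c = 12.3 × 25.803 = 317.38 kPa; surcharge term q·N_q = 40.248 × 14.72 = 592.45 kPa; self-weight term 0.5·γ·B·N_γ = 0.5 × 7.99 × 2.43 × 10.9 = 105.82 kPa.
q_ult = 317.38 + 592.45 + 105.82 = 1015.6 kPa.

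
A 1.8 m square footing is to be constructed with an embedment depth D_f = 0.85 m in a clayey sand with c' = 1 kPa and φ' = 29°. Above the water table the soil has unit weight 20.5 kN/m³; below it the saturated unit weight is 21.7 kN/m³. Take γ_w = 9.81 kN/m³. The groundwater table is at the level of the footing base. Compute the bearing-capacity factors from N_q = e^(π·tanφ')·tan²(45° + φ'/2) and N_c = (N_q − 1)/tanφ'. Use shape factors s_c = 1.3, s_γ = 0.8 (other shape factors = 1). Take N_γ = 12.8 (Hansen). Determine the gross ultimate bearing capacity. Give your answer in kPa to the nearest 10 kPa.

tan29° = 0.5543, so N_q = e^(π×0.5543)·tan²(59.5°) = 5.705 × 2.882 = 16.44.
N_c = (16.44 − 1)/tan29° = 27.86.
Overburden at base level: q = 20.5 × 0.85 = 17.425 kPa.
Below the base the soil is submerged, so the ½γBN_γ term uses γ' = 21.7 − 9.81 = 11.89 kN/m³.
Cohesion term c·N_c·s_c = 1 × 27.86 × 1.3 = 36.219 kPa; surcharge term q·N_q = 17.425 × 16.443 = 286.52 kPa; self-weight term 0.5·γ·B·N_γ·s_γ = 0.5 × 11.89 × 1.8 × 12.8 × 0.8 = 109.58 kPa.
q_ult = 36.219 + 286.52 + 109.58 = 432.32 kPa.

q_ult ≈ 430 kPa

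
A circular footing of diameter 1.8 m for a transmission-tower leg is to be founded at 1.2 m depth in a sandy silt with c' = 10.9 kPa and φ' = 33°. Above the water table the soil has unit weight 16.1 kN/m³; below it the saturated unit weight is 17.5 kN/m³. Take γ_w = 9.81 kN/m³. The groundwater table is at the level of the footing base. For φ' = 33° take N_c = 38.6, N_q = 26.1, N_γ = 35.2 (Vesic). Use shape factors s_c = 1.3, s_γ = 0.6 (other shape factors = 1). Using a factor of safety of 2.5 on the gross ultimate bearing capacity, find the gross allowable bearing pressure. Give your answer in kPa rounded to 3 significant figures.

q_all ≈ 479 kPa

Overburden at base level: q = 16.1 × 1.2 = 19.32 kPa.
Below the base the soil is submerged, so the ½γBN_γ term uses γ' = 17.5 − 9.81 = 7.69 kN/m³.
Cohesion term c·N_c·s_c = 10.9 × 38.6 × 1.3 = 546.96 kPa; surcharge term q·N_q = 19.32 × 26.1 = 504.25 kPa; self-weight term 0.5·γ·B·N_γ·s_γ = 0.5 × 7.69 × 1.8 × 35.2 × 0.6 = 146.17 kPa.
q_ult = 546.96 + 504.25 + 146.17 = 1197.4 kPa.
q_all = 1197.4 / 2.5 = 478.95 kPa.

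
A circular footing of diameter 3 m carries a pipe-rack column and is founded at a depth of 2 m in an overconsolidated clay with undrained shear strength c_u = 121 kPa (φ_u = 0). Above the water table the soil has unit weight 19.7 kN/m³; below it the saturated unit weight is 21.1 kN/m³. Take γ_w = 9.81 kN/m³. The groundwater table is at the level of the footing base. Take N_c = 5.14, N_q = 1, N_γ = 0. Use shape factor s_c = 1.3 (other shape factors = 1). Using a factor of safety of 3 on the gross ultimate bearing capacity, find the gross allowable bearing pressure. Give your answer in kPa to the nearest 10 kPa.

Overburden at base level: q = 19.7 × 2 = 39.4 kPa.
Cohesion term c·N_c·s_c = 121 × 5.14 × 1.3 = 808.52 kPa; surcharge term q·N_q = 39.4 × 1 = 39.4 kPa.
q_ult = 808.52 + 39.4 = 847.92 kPa.
q_all = 847.92 / 3 = 282.64 kPa.

q_all ≈ 280 kPa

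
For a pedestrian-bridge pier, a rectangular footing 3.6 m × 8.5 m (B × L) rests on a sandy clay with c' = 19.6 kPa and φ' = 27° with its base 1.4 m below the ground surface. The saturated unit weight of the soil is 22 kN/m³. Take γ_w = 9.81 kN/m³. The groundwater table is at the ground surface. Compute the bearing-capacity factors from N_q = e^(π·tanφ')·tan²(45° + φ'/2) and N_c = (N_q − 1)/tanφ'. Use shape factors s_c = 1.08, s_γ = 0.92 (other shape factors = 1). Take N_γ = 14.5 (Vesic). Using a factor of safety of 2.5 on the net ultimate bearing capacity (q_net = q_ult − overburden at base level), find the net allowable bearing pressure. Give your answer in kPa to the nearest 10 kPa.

q_all(net) ≈ 400 kPa

N_q = e^(π·tan27°)·tan²(58.5°) = 13.2; N_c = (N_q − 1)/tanφ' = 23.94.
γ' = 22 − 9.81 = 12.19 kN/m³ (submerged throughout). q = 12.19 × 1.4 = 17.066 kPa; the same γ' applies in the ½γBN_γ term.
c·N_c·s_c = 19.6 × 23.942 × 1.08 = 506.81 kPa
q·N_q = 17.066 × 13.199 = 225.26 kPa
0.5·γ·B·N_γ·s_γ = 0.5 × 12.19 × 3.6 × 14.5 × 0.92 = 292.71 kPa
q_ult = 506.81 + 225.26 + 292.71 = 1024.8 kPa.
q_net = 1024.8 − 17.066 = 1007.7 kPa.
q_all(net) = 1007.7 / 2.5 = 403.08 kPa.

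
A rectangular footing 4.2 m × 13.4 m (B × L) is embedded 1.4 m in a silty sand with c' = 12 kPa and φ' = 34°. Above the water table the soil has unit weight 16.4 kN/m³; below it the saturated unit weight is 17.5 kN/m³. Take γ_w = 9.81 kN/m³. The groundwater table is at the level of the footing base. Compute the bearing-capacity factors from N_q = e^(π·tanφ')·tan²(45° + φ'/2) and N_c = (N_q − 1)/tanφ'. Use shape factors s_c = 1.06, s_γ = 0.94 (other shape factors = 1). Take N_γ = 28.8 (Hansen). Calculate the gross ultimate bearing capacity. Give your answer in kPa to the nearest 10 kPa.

tan34° = 0.6745, so N_q = e^(π×0.6745)·tan²(62°) = 8.323 × 3.537 = 29.44.
N_c = (29.44 − 1)/tan34° = 42.16.
Effective surcharge at the founding depth q = γ·D_f = 16.4 × 1.4 = 22.96 kPa.
The water table coincides with the base, so in the self-weight term γ → γ' = 7.69 kN/m³.
q_ult = c·N_c·s_c + q·N_q + 0.5·γ·B·N_γ·s_γ
     = 12 × 42.164 × 1.06 + 22.96 × 29.44 + 0.5 × 7.69 × 4.2 × 28.8 × 0.94
     = 536.32 + 675.94 + 437.19 = 1649.4 kPa.

q_ult ≈ 1650 kPa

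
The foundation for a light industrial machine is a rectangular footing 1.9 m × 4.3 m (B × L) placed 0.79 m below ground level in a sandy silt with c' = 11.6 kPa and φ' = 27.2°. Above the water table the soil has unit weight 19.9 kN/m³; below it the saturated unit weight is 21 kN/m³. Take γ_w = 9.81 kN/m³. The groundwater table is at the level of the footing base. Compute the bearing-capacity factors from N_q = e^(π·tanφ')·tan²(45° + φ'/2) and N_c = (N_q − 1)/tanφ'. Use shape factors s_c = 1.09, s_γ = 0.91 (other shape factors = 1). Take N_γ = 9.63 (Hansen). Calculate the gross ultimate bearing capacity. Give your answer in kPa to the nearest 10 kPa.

tan27.2° = 0.5139, so N_q = e^(π×0.5139)·tan²(58.6°) = 5.026 × 2.684 = 13.49.
N_c = (13.49 − 1)/tan27.2° = 24.3.
Overburden at base level: q = 19.9 × 0.79 = 15.721 kPa.
Below the base the soil is submerged, so the ½γBN_γ term uses γ' = 21 − 9.81 = 11.19 kN/m³.
Cohesion term c·N_c·s_c = 11.6 × 24.3 × 1.09 = 307.25 kPa; surcharge term q·N_q = 15.721 × 13.488 = 212.05 kPa; self-weight term 0.5·γ·B·N_γ·s_γ = 0.5 × 11.19 × 1.9 × 9.63 × 0.91 = 93.158 kPa.
q_ult = 307.25 + 212.05 + 93.158 = 612.46 kPa.

q_ult ≈ 610 kPa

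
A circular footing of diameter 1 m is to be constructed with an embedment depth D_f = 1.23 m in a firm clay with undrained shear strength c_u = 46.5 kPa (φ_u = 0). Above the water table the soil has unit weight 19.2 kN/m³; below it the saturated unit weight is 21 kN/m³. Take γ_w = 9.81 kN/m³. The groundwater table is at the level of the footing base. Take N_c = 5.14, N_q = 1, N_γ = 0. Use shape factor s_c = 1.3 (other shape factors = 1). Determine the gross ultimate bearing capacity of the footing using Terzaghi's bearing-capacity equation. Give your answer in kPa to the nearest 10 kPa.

q_ult ≈ 330 kPa

q = γ·D_f = 19.2 × 1.23 = 23.616 kPa.
c·N_c·s_c = 46.5 × 5.14 × 1.3 = 310.71 kPa
q·N_q = 23.616 × 1 = 23.616 kPa
q_ult = 310.71 + 23.616 = 334.33 kPa.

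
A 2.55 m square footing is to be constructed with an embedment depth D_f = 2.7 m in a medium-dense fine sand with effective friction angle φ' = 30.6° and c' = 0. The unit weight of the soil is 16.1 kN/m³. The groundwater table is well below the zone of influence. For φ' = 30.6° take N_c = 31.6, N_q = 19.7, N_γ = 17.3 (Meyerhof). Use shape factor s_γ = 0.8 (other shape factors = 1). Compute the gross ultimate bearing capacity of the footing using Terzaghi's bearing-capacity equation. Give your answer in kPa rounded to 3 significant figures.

q_ult ≈ 1140 kPa

q = γ·D_f = 16.1 × 2.7 = 43.47 kPa.
q·N_q = 43.47 × 19.7 = 856.36 kPa
0.5·γ·B·N_γ·s_γ = 0.5 × 16.1 × 2.55 × 17.3 × 0.8 = 284.1 kPa
q_ult = 856.36 + 284.1 = 1140.5 kPa.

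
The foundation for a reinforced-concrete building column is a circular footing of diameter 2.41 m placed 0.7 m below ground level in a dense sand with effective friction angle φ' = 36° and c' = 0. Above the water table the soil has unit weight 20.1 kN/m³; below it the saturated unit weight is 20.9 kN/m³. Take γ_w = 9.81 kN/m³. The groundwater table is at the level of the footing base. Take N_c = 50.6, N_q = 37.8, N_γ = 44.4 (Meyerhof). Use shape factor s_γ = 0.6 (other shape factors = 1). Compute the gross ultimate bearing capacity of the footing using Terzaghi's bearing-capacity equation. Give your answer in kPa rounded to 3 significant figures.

q_ult ≈ 888 kPa

Effective surcharge at the founding depth q = γ·D_f = 20.1 × 0.7 = 14.07 kPa.
The water table coincides with the base, so in the self-weight term γ → γ' = 11.09 kN/m³.
q_ult = q·N_q + 0.5·γ·B·N_γ·s_γ
     = 14.07 × 37.8 + 0.5 × 11.09 × 2.41 × 44.4 × 0.6
     = 531.85 + 356 = 887.85 kPa.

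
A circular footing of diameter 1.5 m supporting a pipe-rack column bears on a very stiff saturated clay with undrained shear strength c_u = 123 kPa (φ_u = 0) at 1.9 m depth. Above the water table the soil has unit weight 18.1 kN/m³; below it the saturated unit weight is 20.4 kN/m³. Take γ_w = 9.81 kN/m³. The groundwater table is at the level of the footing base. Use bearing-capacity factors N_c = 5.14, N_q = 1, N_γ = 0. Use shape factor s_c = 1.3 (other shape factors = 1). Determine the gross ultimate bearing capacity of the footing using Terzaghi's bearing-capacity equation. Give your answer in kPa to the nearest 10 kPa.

q_ult ≈ 860 kPa

Effective surcharge at the founding depth q = γ·D_f = 18.1 × 1.9 = 34.39 kPa.
q_ult = c·N_c·s_c + q·N_q
     = 123 × 5.14 × 1.3 + 34.39 × 1
     = 821.89 + 34.39 = 856.28 kPa.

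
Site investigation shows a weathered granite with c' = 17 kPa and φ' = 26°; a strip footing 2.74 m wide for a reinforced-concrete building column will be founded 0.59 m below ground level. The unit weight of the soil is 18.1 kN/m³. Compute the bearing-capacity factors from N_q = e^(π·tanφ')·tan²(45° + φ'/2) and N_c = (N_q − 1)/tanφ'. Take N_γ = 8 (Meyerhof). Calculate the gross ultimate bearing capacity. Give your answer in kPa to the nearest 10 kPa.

tan26° = 0.4877, so N_q = e^(π×0.4877)·tan²(58°) = 4.629 × 2.561 = 11.85.
N_c = (11.85 − 1)/tan26° = 22.25.
q = γ·D_f = 18.1 × 0.59 = 10.679 kPa.
c·N_c = 17 × 22.254 = 378.33 kPa
q·N_q = 10.679 × 11.854 = 126.59 kPa
0.5·γ·B·N_γ = 0.5 × 18.1 × 2.74 × 8 = 198.38 kPa
q_ult = 378.33 + 126.59 + 198.38 = 703.29 kPa.

q_ult ≈ 700 kPa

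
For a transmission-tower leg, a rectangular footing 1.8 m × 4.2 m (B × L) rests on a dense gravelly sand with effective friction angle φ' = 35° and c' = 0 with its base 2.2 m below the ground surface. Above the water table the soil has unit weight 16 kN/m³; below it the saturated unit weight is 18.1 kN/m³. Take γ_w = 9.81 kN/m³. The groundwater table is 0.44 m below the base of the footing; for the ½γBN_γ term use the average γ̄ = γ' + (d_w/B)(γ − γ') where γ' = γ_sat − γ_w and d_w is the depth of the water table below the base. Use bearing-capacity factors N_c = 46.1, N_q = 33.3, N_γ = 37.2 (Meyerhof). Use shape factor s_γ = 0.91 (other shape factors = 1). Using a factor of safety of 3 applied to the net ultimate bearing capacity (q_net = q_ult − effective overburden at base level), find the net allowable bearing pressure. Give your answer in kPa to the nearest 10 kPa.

q_all(net) ≈ 480 kPa

Overburden at base level: q = 16 × 2.2 = 35.2 kPa.
The water table is 0.44 m below the base (< B = 1.8 m), so the ½γBN_γ term uses γ̄ = γ' + (d_w/B)(γ − γ') = 8.29 + (0.44/1.8)(16 − 8.29) = 10.175 kN/m³.
Surcharge term q·N_q = 35.2 × 33.3 = 1172.2 kPa; self-weight term 0.5·γ·B·N_γ·s_γ = 0.5 × 10.175 × 1.8 × 37.2 × 0.91 = 309.99 kPa.
q_ult = 1172.2 + 309.99 = 1482.1 kPa.
Net ultimate: q_net = 1482.1 − 35.2 = 1446.9 kPa.
q_all(net) = 1446.9 / 3 = 482.32 kPa.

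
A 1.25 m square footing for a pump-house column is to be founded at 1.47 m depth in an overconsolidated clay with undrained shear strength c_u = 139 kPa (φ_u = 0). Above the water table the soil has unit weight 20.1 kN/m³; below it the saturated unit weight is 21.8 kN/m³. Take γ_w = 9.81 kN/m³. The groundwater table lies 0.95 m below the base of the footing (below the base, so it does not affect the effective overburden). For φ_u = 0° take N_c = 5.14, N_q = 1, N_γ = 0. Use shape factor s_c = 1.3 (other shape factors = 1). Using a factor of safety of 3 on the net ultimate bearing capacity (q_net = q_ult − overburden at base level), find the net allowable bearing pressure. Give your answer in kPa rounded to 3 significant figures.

Effective surcharge at the founding depth q = γ·D_f = 20.1 × 1.47 = 29.547 kPa.
q_ult = c·N_c·s_c + q·N_q
     = 139 × 5.14 × 1.3 + 29.547 × 1
     = 928.8 + 29.547 = 958.34 kPa.
q_net = 958.34 − 29.547 = 928.8 kPa.
q_all(net) = 928.8 / 3 = 309.6 kPa.

q_all(net) ≈ 310 kPa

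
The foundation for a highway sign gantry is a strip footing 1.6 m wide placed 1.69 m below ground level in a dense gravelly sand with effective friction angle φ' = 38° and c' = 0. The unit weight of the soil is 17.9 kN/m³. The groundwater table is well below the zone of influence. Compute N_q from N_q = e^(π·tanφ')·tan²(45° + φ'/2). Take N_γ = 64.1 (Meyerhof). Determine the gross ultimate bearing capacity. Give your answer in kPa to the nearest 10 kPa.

tan38° = 0.7813, so N_q = e^(π×0.7813)·tan²(64°) = 11.64 × 4.204 = 48.93.
Effective surcharge at the founding depth q = γ·D_f = 17.9 × 1.69 = 30.251 kPa.
q_ult = q·N_q + 0.5·γ·B·N_γ
     = 30.251 × 48.933 + 0.5 × 17.9 × 1.6 × 64.1
     = 1480.3 + 917.91 = 2398.2 kPa.

q_ult ≈ 2400 kPa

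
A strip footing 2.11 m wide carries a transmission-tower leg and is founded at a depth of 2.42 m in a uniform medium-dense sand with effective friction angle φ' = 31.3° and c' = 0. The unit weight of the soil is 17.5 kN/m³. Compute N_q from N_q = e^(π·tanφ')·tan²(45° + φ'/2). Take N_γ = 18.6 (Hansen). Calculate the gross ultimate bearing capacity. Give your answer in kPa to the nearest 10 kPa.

q_ult ≈ 1250 kPa

tan31.3° = 0.608, so N_q = e^(π×0.608)·tan²(60.65°) = 6.754 × 3.162 = 21.36.
Overburden at base level: q = 17.5 × 2.42 = 42.35 kPa.
Surcharge term q·N_q = 42.35 × 21.359 = 904.56 kPa; self-weight term 0.5·γ·B·N_γ = 0.5 × 17.5 × 2.11 × 18.6 = 343.4 kPa.
q_ult = 904.56 + 343.4 = 1248 kPa.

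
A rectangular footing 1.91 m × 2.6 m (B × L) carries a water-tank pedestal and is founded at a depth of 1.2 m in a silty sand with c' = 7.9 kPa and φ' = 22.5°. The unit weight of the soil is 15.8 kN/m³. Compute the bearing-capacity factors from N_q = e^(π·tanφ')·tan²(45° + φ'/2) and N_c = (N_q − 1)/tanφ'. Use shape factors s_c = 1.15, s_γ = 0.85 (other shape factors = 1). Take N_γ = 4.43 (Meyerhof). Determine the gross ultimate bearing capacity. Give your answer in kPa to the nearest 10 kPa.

q_ult ≈ 370 kPa

tan22.5° = 0.4142, so N_q = e^(π×0.4142)·tan²(56.25°) = 3.674 × 2.24 = 8.23.
N_c = (8.23 − 1)/tan22.5° = 17.45.
Overburden at base level: q = 15.8 × 1.2 = 18.96 kPa.
Cohesion term c·N_c·s_c = 7.9 × 17.453 × 1.15 = 158.56 kPa; surcharge term q·N_q = 18.96 × 8.2292 = 156.03 kPa; self-weight term 0.5·γ·B·N_γ·s_γ = 0.5 × 15.8 × 1.91 × 4.43 × 0.85 = 56.818 kPa.
q_ult = 158.56 + 156.03 + 56.818 = 371.4 kPa.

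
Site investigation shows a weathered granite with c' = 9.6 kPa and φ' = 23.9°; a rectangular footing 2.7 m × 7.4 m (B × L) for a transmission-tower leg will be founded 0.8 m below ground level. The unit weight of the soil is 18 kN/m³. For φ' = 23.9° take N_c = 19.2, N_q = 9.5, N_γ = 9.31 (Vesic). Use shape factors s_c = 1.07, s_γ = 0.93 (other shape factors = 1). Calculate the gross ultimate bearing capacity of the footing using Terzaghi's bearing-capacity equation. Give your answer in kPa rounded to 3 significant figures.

q_ult ≈ 544 kPa

q = γ·D_f = 18 × 0.8 = 14.4 kPa.
c·N_c·s_c = 9.6 × 19.2 × 1.07 = 197.22 kPa
q·N_q = 14.4 × 9.5 = 136.8 kPa
0.5·γ·B·N_γ·s_γ = 0.5 × 18 × 2.7 × 9.31 × 0.93 = 210.4 kPa
q_ult = 197.22 + 136.8 + 210.4 = 544.42 kPa.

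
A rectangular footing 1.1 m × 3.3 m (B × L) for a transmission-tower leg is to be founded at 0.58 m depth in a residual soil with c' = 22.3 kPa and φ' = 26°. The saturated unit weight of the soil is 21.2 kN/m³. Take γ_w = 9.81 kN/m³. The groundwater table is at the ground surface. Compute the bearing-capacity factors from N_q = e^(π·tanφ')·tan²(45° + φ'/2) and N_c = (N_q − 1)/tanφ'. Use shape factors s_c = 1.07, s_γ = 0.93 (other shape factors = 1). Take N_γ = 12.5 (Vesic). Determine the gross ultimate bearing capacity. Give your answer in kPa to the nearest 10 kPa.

tan26° = 0.4877, so N_q = e^(π×0.4877)·tan²(58°) = 4.629 × 2.561 = 11.85.
N_c = (11.85 − 1)/tan26° = 22.25.
Water table at ground surface, so effective unit weight γ' = 21.2 − 9.81 = 11.39 kN/m³ is used throughout; overburden q = 11.39 × 0.58 = 6.6062 kPa; the same γ' applies in the ½γBN_γ term.
Cohesion term c·N_c·s_c = 22.3 × 22.254 × 1.07 = 531.01 kPa; surcharge term q·N_q = 6.6062 × 11.854 = 78.311 kPa; self-weight term 0.5·γ·B·N_γ·s_γ = 0.5 × 11.39 × 1.1 × 12.5 × 0.93 = 72.825 kPa.
q_ult = 531.01 + 78.311 + 72.825 = 682.15 kPa.

q_ult ≈ 680 kPa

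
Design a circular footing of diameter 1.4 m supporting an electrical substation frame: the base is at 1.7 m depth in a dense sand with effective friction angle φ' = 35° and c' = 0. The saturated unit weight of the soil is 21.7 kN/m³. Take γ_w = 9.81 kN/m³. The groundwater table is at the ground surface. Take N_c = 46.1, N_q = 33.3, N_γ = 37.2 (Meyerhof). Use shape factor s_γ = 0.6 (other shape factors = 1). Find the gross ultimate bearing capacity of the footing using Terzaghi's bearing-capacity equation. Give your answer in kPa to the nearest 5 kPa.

With the water table at the surface the whole profile is submerged: γ' = 21.7 − 9.81 = 11.89 kN/m³, so q = γ'·D_f = 20.213 kPa; the same γ' applies in the ½γBN_γ term.
q_ult = q·N_q + 0.5·γ·B·N_γ·s_γ
     = 20.213 × 33.3 + 0.5 × 11.89 × 1.4 × 37.2 × 0.6
     = 673.09 + 185.77 = 858.86 kPa.

q_ult ≈ 860 kPa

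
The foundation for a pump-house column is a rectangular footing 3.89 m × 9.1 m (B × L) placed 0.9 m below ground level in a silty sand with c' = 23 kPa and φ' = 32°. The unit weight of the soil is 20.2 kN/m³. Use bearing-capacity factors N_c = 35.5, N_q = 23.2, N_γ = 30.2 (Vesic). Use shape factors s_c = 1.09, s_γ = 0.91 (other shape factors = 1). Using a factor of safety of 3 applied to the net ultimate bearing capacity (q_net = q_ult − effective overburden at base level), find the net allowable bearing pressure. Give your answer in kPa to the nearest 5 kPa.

q_all(net) ≈ 790 kPa

q = γ·D_f = 20.2 × 0.9 = 18.18 kPa.
c·N_c·s_c = 23 × 35.5 × 1.09 = 889.99 kPa
q·N_q = 18.18 × 23.2 = 421.78 kPa
0.5·γ·B·N_γ·s_γ = 0.5 × 20.2 × 3.89 × 30.2 × 0.91 = 1079.7 kPa
q_ult = 889.99 + 421.78 + 1079.7 = 2391.5 kPa.
Net ultimate: q_net = 2391.5 − 18.18 = 2373.3 kPa.
q_all(net) = 2373.3 / 3 = 791.11 kPa.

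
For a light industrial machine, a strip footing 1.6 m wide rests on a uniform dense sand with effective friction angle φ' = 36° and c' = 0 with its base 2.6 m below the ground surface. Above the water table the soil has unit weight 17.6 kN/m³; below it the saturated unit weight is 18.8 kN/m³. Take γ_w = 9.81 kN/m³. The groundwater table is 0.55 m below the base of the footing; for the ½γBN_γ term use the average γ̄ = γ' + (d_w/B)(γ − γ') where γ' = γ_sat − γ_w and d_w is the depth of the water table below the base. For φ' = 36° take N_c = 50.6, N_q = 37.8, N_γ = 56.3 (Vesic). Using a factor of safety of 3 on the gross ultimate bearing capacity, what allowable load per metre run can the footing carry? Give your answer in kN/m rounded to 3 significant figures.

≈ 1210 kN/m

Effective surcharge at the founding depth q = γ·D_f = 17.6 × 2.6 = 45.76 kPa.
With d_w = 0.55 m < B, γ̄ = 8.99 + (0.55/1.6) × (17.6 − 8.99) = 11.95 kN/m³.
q_ult = q·N_q + 0.5·γ·B·N_γ
     = 45.76 × 37.8 + 0.5 × 11.95 × 1.6 × 56.3
     = 1729.7 + 538.21 = 2267.9 kPa.
Gross allowable pressure q_all = 2267.9 / 3 = 755.98 kPa.
Allowable wall load = q_all × B = 755.98 × 1.6 = 1209.6 kN per metre run.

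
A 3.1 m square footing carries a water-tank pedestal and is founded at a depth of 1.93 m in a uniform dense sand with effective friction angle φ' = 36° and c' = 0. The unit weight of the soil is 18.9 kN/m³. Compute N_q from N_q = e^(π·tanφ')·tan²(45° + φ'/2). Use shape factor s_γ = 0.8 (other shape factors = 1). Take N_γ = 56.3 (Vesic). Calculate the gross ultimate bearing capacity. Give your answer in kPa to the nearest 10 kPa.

tan36° = 0.7265, so N_q = e^(π×0.7265)·tan²(63°) = 9.801 × 3.852 = 37.75.
Effective surcharge at the founding depth q = γ·D_f = 18.9 × 1.93 = 36.477 kPa.
q_ult = q·N_q + 0.5·γ·B·N_γ·s_γ
     = 36.477 × 37.752 + 0.5 × 18.9 × 3.1 × 56.3 × 0.8
     = 1377.1 + 1319.4 = 2696.5 kPa.

q_ult ≈ 2700 kPa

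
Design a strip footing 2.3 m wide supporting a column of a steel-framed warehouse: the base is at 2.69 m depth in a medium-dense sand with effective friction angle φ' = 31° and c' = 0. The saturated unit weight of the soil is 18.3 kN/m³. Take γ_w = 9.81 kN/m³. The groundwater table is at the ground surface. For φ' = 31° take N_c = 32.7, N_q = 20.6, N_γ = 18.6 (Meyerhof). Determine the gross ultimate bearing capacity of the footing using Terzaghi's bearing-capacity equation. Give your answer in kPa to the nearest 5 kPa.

With the water table at the surface the whole profile is submerged: γ' = 18.3 − 9.81 = 8.49 kN/m³, so q = γ'·D_f = 22.838 kPa; the same γ' applies in the ½γBN_γ term.
q_ult = q·N_q + 0.5·γ·B·N_γ
     = 22.838 × 20.6 + 0.5 × 8.49 × 2.3 × 18.6
     = 470.46 + 181.6 = 652.07 kPa.

q_ult ≈ 650 kPa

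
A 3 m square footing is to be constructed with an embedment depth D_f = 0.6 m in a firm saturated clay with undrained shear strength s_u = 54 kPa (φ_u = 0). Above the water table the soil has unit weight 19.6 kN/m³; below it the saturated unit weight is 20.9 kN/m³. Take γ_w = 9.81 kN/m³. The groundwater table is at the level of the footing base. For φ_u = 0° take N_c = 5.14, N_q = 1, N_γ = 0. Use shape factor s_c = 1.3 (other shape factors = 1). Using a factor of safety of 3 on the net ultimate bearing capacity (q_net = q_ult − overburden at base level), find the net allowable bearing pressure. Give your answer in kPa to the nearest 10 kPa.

q_all(net) ≈ 120 kPa

q = γ·D_f = 19.6 × 0.6 = 11.76 kPa.
c·N_c·s_c = 54 × 5.14 × 1.3 = 360.83 kPa
q·N_q = 11.76 × 1 = 11.76 kPa
q_ult = 360.83 + 11.76 = 372.59 kPa.
q_net = 372.59 − 11.76 = 360.83 kPa.
q_all(net) = 360.83 / 3 = 120.28 kPa.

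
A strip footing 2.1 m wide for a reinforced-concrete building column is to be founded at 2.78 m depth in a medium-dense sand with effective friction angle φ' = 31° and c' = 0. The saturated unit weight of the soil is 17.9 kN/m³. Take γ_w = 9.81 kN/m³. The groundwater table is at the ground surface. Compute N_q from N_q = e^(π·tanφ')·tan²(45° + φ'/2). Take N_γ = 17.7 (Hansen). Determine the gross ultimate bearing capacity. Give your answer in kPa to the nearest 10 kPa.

q_ult ≈ 610 kPa

tan31° = 0.6009, so N_q = e^(π×0.6009)·tan²(60.5°) = 6.604 × 3.124 = 20.63.
γ' = 17.9 − 9.81 = 8.09 kN/m³ (submerged throughout). q = 8.09 × 2.78 = 22.49 kPa; the same γ' applies in the ½γBN_γ term.
q·N_q = 22.49 × 20.631 = 463.99 kPa
0.5·γ·B·N_γ = 0.5 × 8.09 × 2.1 × 17.7 = 150.35 kPa
q_ult = 463.99 + 150.35 = 614.34 kPa.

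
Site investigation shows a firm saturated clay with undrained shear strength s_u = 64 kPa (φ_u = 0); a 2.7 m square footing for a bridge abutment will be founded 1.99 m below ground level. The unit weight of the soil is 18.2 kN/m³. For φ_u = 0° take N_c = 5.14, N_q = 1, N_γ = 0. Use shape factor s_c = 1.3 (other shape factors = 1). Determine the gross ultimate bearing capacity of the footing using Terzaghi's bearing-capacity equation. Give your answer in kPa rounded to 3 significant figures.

Overburden at base level: q = 18.2 × 1.99 = 36.218 kPa.
Cohesion term c·N_c·s_c = 64 × 5.14 × 1.3 = 427.65 kPa; surcharge term q·N_q = 36.218 × 1 = 36.218 kPa.
q_ult = 427.65 + 36.218 = 463.87 kPa.

q_ult ≈ 464 kPa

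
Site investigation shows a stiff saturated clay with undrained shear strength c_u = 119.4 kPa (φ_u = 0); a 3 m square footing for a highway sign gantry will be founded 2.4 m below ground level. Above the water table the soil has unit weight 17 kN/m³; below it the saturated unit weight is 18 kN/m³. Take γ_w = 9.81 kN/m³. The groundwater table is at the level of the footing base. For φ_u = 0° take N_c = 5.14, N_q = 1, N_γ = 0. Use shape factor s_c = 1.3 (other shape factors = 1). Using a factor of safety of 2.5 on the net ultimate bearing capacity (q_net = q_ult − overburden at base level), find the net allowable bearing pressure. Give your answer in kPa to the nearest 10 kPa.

q_all(net) ≈ 320 kPa

Effective surcharge at the founding depth q = γ·D_f = 17 × 2.4 = 40.8 kPa.
q_ult = c·N_c·s_c + q·N_q
     = 119.4 × 5.14 × 1.3 + 40.8 × 1
     = 797.83 + 40.8 = 838.63 kPa.
q_net = 838.63 − 40.8 = 797.83 kPa.
q_all(net) = 797.83 / 2.5 = 319.13 kPa.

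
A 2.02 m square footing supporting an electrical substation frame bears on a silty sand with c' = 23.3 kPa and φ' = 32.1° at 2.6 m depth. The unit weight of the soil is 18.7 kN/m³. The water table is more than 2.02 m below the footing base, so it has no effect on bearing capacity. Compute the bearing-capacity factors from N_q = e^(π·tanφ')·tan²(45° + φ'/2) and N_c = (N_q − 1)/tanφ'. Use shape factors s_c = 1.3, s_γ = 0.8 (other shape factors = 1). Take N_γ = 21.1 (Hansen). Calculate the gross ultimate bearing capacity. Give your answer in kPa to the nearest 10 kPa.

q_ult ≈ 2540 kPa

tan32.1° = 0.6273, so N_q = e^(π×0.6273)·tan²(61.05°) = 7.176 × 3.268 = 23.45.
N_c = (23.45 − 1)/tan32.1° = 35.79.
Effective surcharge at the founding depth q = γ·D_f = 18.7 × 2.6 = 48.62 kPa.
q_ult = c·N_c·s_c + q·N_q + 0.5·γ·B·N_γ·s_γ
     = 23.3 × 35.79 × 1.3 + 48.62 × 23.451 + 0.5 × 18.7 × 2.02 × 21.1 × 0.8
     = 1084.1 + 1140.2 + 318.81 = 2543.1 kPa.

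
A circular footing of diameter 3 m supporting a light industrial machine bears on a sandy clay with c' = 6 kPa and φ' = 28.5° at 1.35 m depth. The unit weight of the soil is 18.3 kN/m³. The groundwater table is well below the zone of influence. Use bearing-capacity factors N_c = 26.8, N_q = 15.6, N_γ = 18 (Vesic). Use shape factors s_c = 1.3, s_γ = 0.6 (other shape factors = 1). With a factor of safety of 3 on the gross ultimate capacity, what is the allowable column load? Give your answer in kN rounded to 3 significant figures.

P_all ≈ 2100 kN

Effective surcharge at the founding depth q = γ·D_f = 18.3 × 1.35 = 24.705 kPa.
q_ult = c·N_c·s_c + q·N_q + 0.5·γ·B·N_γ·s_γ
     = 6 × 26.8 × 1.3 + 24.705 × 15.6 + 0.5 × 18.3 × 3 × 18 × 0.6
     = 209.04 + 385.4 + 296.46 = 890.9 kPa.
Gross allowable pressure q_all = 890.9 / 3 = 296.97 kPa.
Footing area = 7.0686 m², so allowable column load = 296.97 × 7.0686 = 2099.1 kN.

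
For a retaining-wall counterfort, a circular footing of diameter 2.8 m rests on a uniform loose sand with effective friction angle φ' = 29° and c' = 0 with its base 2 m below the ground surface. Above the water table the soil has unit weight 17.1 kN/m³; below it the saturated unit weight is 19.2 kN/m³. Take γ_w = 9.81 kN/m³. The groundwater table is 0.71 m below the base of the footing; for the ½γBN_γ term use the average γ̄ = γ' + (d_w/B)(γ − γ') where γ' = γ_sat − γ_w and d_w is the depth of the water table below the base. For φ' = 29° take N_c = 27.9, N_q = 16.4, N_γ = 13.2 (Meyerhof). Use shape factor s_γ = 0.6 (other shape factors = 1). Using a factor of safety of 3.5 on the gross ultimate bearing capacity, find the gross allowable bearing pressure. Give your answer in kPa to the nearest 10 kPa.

Effective surcharge at the founding depth q = γ·D_f = 17.1 × 2 = 34.2 kPa.
With d_w = 0.71 m < B, γ̄ = 9.39 + (0.71/2.8) × (17.1 − 9.39) = 11.345 kN/m³.
q_ult = q·N_q + 0.5·γ·B·N_γ·s_γ
     = 34.2 × 16.4 + 0.5 × 11.345 × 2.8 × 13.2 × 0.6
     = 560.88 + 125.79 = 686.67 kPa.
q_all = 686.67 / 3.5 = 196.19 kPa.

q_all ≈ 200 kPa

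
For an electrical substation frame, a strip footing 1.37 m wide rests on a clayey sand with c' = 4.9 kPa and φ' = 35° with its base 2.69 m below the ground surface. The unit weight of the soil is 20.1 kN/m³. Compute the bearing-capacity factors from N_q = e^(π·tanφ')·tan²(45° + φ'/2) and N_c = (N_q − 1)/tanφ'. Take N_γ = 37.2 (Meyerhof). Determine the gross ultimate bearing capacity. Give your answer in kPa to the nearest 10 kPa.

tan35° = 0.7002, so N_q = e^(π×0.7002)·tan²(62.5°) = 9.023 × 3.69 = 33.3.
N_c = (33.3 − 1)/tan35° = 46.12.
Overburden at base level: q = 20.1 × 2.69 = 54.069 kPa.
Cohesion term c·N_c = 4.9 × 46.124 = 226.01 kPa; surcharge term q·N_q = 54.069 × 33.296 = 1800.3 kPa; self-weight term 0.5·γ·B·N_γ = 0.5 × 20.1 × 1.37 × 37.2 = 512.19 kPa.
q_ult = 226.01 + 1800.3 + 512.19 = 2538.5 kPa.

q_ult ≈ 2540 kPa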